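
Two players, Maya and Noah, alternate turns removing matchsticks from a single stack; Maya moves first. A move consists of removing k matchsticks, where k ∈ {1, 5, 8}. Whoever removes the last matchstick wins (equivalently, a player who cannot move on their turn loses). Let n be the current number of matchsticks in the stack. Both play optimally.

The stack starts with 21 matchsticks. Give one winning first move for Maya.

Remove 8, leaving 13.

Compute win/loss labels from the base case upward. A position with no move is L. Any other position is W if it can reach an L in one move, else L.
n=0: no move → L
n=1: →0(L), so W
n=2: →1(W) only, which is W, so L
n=3: →2(L), so W
n=4: →3(W) only, which is W, so L
n=5: →4(L), so W
n=6: →5(W), 1(W) — all W, so L
n=7: →6(L), so W
n=8: →0(L), so W
n=9: →4(L), so W
n=10: →2(L), so W
n=11: →6(L), so W
n=12: →4(L), so W
n=13: →12(W), 8(W), 5(W) — all W, so L
n=14: →13(L), so W
n=15: →14(W), 10(W), 7(W) — all W, so L
n=16: →15(L), so W
n=17: →16(W), 12(W), 9(W) — all W, so L
n=18: →17(L), so W
n=19: →18(W), 14(W), 11(W) — all W, so L
n=20: →19(L), so W
n=21: →13(L), so W
From 21, the L positions reachable in one move are: 13.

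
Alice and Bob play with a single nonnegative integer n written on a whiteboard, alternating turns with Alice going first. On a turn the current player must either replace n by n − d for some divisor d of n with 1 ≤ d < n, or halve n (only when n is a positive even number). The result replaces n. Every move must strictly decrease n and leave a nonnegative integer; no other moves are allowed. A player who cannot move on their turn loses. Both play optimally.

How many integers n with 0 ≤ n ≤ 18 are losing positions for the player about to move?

Compute win/loss labels from the base case upward. A position with no move is L. Any other position is W if it can reach an L in one move, else L.
n=0: no move → L
n=1: no move → L
n=2: reaches L-position 1 → W
n=3: only reaches 2(W), which is W → L
n=4: reaches L-position 3 → W
n=5: only reaches 4(W), which is W → L
n=6: reaches L-position 3 → W
n=7: only reaches 6(W), which is W → L
n=8: reaches L-position 7 → W
n=9: only reaches 6(W), 8(W), all W → L
n=10: reaches L-position 5 → W
n=11: only reaches 10(W), which is W → L
n=12: reaches L-position 9 → W
n=13: only reaches 12(W), which is W → L
n=14: reaches L-position 7 → W
n=15: only reaches 10(W), 12(W), 14(W), all W → L
n=16: reaches L-position 15 → W
n=17: only reaches 16(W), which is W → L
n=18: reaches L-position 9 → W
L entries with 0 ≤ n ≤ 18: n = 0, 1, 3, 5, 7, 9, 11, 13, 15, 17; that makes 10.

10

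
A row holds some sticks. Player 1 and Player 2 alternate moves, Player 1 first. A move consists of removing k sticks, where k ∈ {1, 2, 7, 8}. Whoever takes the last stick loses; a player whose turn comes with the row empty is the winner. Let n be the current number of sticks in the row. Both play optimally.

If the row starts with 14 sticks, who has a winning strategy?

Player 1 wins.

Work bottom-up. With no move the player to move wins. Otherwise the position is W if at least one move leads to an L position for the opponent, and L if every move leads to a W.
n=0: no move; the opponent has just taken the last stick and therefore loses → W
n=1: L (sole option 0(W) is W)
n=2: W (go to 1, an L position)
n=3: W (go to 1, an L position)
n=4: L (options 3(W), 2(W) are all W)
n=5: W (go to 4, an L position)
n=6: W (go to 4, an L position)
n=7: L (options 6(W), 5(W), 0(W) are all W)
n=8: W (go to 7, an L position)
n=9: W (go to 7, an L position)
n=10: L (options 9(W), 8(W), 3(W), 2(W) are all W)
n=11: W (go to 10, an L position)
n=12: W (go to 10, an L position)
n=13: L (options 12(W), 11(W), 6(W), 5(W) are all W)
n=14: W (go to 13, an L position)
The starting position 14 is W: Player 1 should remove 1, leaving 13, handing over an L position.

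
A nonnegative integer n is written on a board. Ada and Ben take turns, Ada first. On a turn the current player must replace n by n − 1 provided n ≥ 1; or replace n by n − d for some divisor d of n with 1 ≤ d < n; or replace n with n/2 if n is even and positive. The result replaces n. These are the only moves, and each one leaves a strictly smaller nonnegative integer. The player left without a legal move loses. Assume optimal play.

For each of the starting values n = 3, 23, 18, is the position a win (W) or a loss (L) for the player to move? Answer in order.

Label each position W (a win for the player to move) or L (a loss). A position with no legal move is L; any other position is W exactly when some move reaches an L, and L when every move reaches a W.
n=0: no move → L
n=1: W (go to 0, an L position)
n=2: L (sole option 1(W) is W)
n=3: W (go to 2, an L position)
n=4: W (go to 2, an L position)
n=5: L (sole option 4(W) is W)
n=6: W (go to 5, an L position)
n=7: L (sole option 6(W) is W)
n=8: W (go to 7, an L position)
n=9: L (options 6(W), 8(W) are all W)
n=10: W (go to 5, an L position)
n=11: L (sole option 10(W) is W)
n=12: W (go to 9, an L position)
n=13: L (sole option 12(W) is W)
n=14: W (go to 7, an L position)
n=15: L (options 10(W), 12(W), 14(W) are all W)
n=16: W (go to 15, an L position)
n=17: L (sole option 16(W) is W)
n=18: W (go to 9, an L position)
n=19: L (sole option 18(W) is W)
n=20: W (go to 15, an L position)
n=21: L (options 14(W), 18(W), 20(W) are all W)
n=22: W (go to 11, an L position)
n=23: L (sole option 22(W) is W)

3: W, 23: L, 18: W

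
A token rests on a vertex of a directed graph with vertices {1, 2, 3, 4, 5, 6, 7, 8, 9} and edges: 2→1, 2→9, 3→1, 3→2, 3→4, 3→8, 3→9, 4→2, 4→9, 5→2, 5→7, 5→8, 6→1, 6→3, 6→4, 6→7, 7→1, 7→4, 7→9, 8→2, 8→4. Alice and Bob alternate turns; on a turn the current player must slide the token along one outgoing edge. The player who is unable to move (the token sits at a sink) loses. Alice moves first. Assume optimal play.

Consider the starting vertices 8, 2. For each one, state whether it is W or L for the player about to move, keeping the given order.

Label each position W (a win for the player to move) or L (a loss). A position with no legal move is L; any other position is W exactly when some move reaches an L, and L when every move reaches a W.
Every edge goes from a vertex to one that appears earlier in the order 1, 9, 2, 4, 7, 8, 5, 3, 6, so processing vertices in that order labels each vertex after all of its successors.
1: no outgoing edge → L
9: no outgoing edge → L
2: can move to 9, which is L ⇒ W
4: can move to 9, which is L ⇒ W
7: can move to 9, which is L ⇒ W
8: moves to 4(W), 2(W); every one is W ⇒ L
5: can move to 8, which is L ⇒ W
3: can move to 8, which is L ⇒ W
6: can move to 1, which is L ⇒ W

8: L, 2: W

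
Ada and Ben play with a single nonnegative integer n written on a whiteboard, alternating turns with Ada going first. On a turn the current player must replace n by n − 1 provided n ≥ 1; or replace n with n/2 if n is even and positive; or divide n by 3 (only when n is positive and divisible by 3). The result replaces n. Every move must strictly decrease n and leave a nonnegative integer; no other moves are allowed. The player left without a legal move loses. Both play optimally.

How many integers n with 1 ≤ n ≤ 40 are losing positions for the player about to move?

15

Compute win/loss labels from the base case upward. A position with no move is L. Any other position is W if it can reach an L in one move, else L.
n=0: no move → L
n=1: W (go to 0, an L position)
n=2: L (sole option 1(W) is W)
n=3: W (go to 2, an L position)
n=4: W (go to 2, an L position)
n=5: L (sole option 4(W) is W)
n=6: W (go to 2, an L position)
n=7: L (sole option 6(W) is W)
n=8: W (go to 7, an L position)
n=9: L (options 3(W), 8(W) are all W)
n=10: W (go to 5, an L position)
n=11: L (sole option 10(W) is W)
n=12: W (go to 11, an L position)
n=13: L (sole option 12(W) is W)
n=14: W (go to 7, an L position)
n=15: W (go to 5, an L position)
n=16: L (options 8(W), 15(W) are all W)
n=17: W (go to 16, an L position)
n=18: W (go to 9, an L position)
n=19: L (sole option 18(W) is W)
n=20: W (go to 19, an L position)
n=21: W (go to 7, an L position)
n=22: W (go to 11, an L position)
n=23: L (sole option 22(W) is W)
n=24: W (go to 23, an L position)
n=25: L (sole option 24(W) is W)
n=26: W (go to 13, an L position)
n=27: W (go to 9, an L position)
n=28: L (options 14(W), 27(W) are all W)
n=29: W (go to 28, an L position)
n=30: L (options 10(W), 15(W), 29(W) are all W)
n=31: W (go to 30, an L position)
n=32: W (go to 16, an L position)
n=33: W (go to 11, an L position)
n=34: L (options 17(W), 33(W) are all W)
n=35: W (go to 34, an L position)
n=36: L (options 12(W), 18(W), 35(W) are all W)
n=37: W (go to 36, an L position)
n=38: W (go to 19, an L position)
n=39: W (go to 13, an L position)
n=40: L (options 20(W), 39(W) are all W)
L entries with 1 ≤ n ≤ 40 (n=0 is outside the asked range and is not counted): n = 2, 5, 7, 9, 11, 13, 16, 19, 23, 25, 28, 30, 34, 36, 40; that makes 15.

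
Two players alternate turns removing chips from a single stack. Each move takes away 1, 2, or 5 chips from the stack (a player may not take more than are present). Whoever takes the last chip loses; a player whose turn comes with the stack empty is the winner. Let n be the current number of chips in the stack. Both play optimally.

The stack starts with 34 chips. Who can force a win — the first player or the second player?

The second player wins.

Use the standard recursion: the mover wins at a terminal position; elsewhere, the mover wins exactly when some move hands the opponent an L position.
n=0: no move; the opponent has just taken the last chip and therefore loses → W
n=1: →0(W) only, which is W, so L
n=2: →1(L), so W
n=3: →1(L), so W
n=4: →3(W), 2(W) — all W, so L
n=5: →4(L), so W
n=6: →4(L), so W
n=7: →6(W), 5(W), 2(W) — all W, so L
n=8: →7(L), so W
n=9: →7(L), so W
n=10: →9(W), 8(W), 5(W) — all W, so L
n=11: →10(L), so W
n=12: →10(L), so W
n=13: →12(W), 11(W), 8(W) — all W, so L
n=14: →13(L), so W
n=15: →13(L), so W
n=16: →15(W), 14(W), 11(W) — all W, so L
n=17: →16(L), so W
n=18: →16(L), so W
n=19: →18(W), 17(W), 14(W) — all W, so L
n=20: →19(L), so W
n=21: →19(L), so W
n=22: →21(W), 20(W), 17(W) — all W, so L
n=23: →22(L), so W
n=24: →22(L), so W
n=25: →24(W), 23(W), 20(W) — all W, so L
n=26: →25(L), so W
n=27: →25(L), so W
n=28: →27(W), 26(W), 23(W) — all W, so L
n=29: →28(L), so W
n=30: →28(L), so W
n=31: →30(W), 29(W), 26(W) — all W, so L
n=32: →31(L), so W
n=33: →31(L), so W
n=34: →33(W), 32(W), 29(W) — all W, so L
The starting position 34 is L: whatever the player to move does, the opponent receives a W position.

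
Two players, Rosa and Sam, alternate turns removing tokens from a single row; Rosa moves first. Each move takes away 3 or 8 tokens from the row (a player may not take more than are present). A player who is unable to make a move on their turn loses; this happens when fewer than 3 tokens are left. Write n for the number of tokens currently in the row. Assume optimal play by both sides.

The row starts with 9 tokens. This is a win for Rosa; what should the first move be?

Remove 3, leaving 6.

Positions with no move are L. A position that does have a move is losing for the player to move precisely when every available move leads to a winning position for the opponent. Fill in the labels:
n=0: no move → L
n=1: no move → L
n=2: no move → L
n=3: W (go to 0, an L position)
n=4: W (go to 1, an L position)
n=5: W (go to 2, an L position)
n=6: L (sole option 3(W) is W)
n=7: L (sole option 4(W) is W)
n=8: W (go to 0, an L position)
n=9: W (go to 6, an L position)
From 9, the L positions reachable in one move are: 6, 1. Any move reaching one of these is winning.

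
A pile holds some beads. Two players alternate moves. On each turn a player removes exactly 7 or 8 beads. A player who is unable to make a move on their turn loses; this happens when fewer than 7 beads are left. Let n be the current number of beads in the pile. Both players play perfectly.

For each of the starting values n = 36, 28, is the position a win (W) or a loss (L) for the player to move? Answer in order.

Compute win/loss labels from the base case upward. A position with no move is L. Any other position is W if it can reach an L in one move, else L.
n=0: no move → L
n=1: no move → L
n=2: no move → L
n=3: no move → L
n=4: no move → L
n=5: no move → L
n=6: no move → L
n=7: →0(L), so W
n=8: →1(L), so W
n=9: →2(L), so W
n=10: →3(L), so W
n=11: →4(L), so W
n=12: →5(L), so W
n=13: →6(L), so W
n=14: →6(L), so W
n=15: →8(W), 7(W) — all W, so L
n=16: →9(W), 8(W) — all W, so L
n=17: →10(W), 9(W) — all W, so L
n=18: →11(W), 10(W) — all W, so L
n=19: →12(W), 11(W) — all W, so L
n=20: →13(W), 12(W) — all W, so L
n=21: →14(W), 13(W) — all W, so L
n=22: →15(L), so W
n=23: →16(L), so W
n=24: →17(L), so W
n=25: →18(L), so W
n=26: →19(L), so W
n=27: →20(L), so W
n=28: →21(L), so W
n=29: →21(L), so W
n=30: →23(W), 22(W) — all W, so L
n=31: →24(W), 23(W) — all W, so L
n=32: →25(W), 24(W) — all W, so L
n=33: →26(W), 25(W) — all W, so L
n=34: →27(W), 26(W) — all W, so L
n=35: →28(W), 27(W) — all W, so L
n=36: →29(W), 28(W) — all W, so L

36: L, 28: W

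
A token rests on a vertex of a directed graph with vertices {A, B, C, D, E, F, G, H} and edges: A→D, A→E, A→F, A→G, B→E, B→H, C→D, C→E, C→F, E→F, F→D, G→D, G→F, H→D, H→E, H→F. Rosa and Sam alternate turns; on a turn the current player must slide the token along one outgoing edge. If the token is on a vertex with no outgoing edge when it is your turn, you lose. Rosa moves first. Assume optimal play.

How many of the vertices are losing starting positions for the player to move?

2

Build the W/L table. Terminal = L. A non-terminal position is W if it has a move to some L; otherwise it is L.
Every edge goes from a vertex to one that appears earlier in the order D, F, G, E, A, H, C, B, so processing vertices in that order labels each vertex after all of its successors.
D: no outgoing edge → L
F: →D(L), so W
G: →D(L), so W
E: →F(W) only, which is W, so L
A: →E(L), so W
H: →E(L), so W
C: →E(L), so W
B: →E(L), so W
The L vertices are D, E; that is 2 in all.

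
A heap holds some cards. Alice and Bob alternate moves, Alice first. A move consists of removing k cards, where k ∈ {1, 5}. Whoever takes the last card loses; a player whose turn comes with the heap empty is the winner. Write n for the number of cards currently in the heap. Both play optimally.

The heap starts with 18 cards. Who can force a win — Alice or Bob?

Classify positions by backward induction: terminal positions (no move available) are W. From any other position, the mover wins iff some move reaches an L.
n=0: no move; the opponent has just taken the last card and therefore loses → W
n=1: the only move is to 0(W), a W ⇒ L
n=2: can move to 1, which is L ⇒ W
n=3: the only move is to 2(W), a W ⇒ L
n=4: can move to 3, which is L ⇒ W
n=5: moves to 4(W), 0(W); every one is W ⇒ L
n=6: can move to 5, which is L ⇒ W
n=7: moves to 6(W), 2(W); every one is W ⇒ L
n=8: can move to 7, which is L ⇒ W
n=9: moves to 8(W), 4(W); every one is W ⇒ L
n=10: can move to 9, which is L ⇒ W
n=11: moves to 10(W), 6(W); every one is W ⇒ L
n=12: can move to 11, which is L ⇒ W
n=13: moves to 12(W), 8(W); every one is W ⇒ L
n=14: can move to 13, which is L ⇒ W
n=15: moves to 14(W), 10(W); every one is W ⇒ L
n=16: can move to 15, which is L ⇒ W
n=17: moves to 16(W), 12(W); every one is W ⇒ L
n=18: can move to 17, which is L ⇒ W
The starting position 18 is W: Alice should remove 1, leaving 17, handing over an L position.

Alice wins.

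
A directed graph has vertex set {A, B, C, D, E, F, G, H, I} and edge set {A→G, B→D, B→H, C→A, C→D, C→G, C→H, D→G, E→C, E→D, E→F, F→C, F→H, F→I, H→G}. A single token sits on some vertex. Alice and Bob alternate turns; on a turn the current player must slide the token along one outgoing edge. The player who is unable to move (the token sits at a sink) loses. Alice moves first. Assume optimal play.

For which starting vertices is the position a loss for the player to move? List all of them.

Label each position W (a win for the player to move) or L (a loss). A position with no legal move is L; any other position is W exactly when some move reaches an L, and L when every move reaches a W.
Every edge goes from a vertex to one that appears earlier in the order I, G, A, D, H, C, F, E, B, so processing vertices in that order labels each vertex after all of its successors.
I: no outgoing edge → L
G: no outgoing edge → L
A: W (go to G, an L position)
D: W (go to G, an L position)
H: W (go to G, an L position)
C: W (go to G, an L position)
F: W (go to I, an L position)
E: L (options F(W), C(W), D(W) are all W)
B: L (options H(W), D(W) are all W)
The losing starting vertices are exactly the entries labelled L in this table (4 of them).

B, E, G, I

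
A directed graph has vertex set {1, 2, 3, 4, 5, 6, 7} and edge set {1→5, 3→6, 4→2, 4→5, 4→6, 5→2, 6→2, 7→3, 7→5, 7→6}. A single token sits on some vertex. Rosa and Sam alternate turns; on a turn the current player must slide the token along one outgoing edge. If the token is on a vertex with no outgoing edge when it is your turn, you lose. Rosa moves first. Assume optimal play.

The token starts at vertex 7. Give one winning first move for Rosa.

Move to 3.

Work bottom-up. With no move the player to move loses. Otherwise the position is W if at least one move leads to an L position for the opponent, and L if every move leads to a W.
Every edge goes from a vertex to one that appears earlier in the order 2, 5, 6, 4, 3, 1, 7, so processing vertices in that order labels each vertex after all of its successors.
2: no outgoing edge → L
5: reaches L-position 2 → W
6: reaches L-position 2 → W
4: reaches L-position 2 → W
3: only reaches 6(W), which is W → L
1: only reaches 5(W), which is W → L
7: reaches L-position 3 → W
From 7, the L positions reachable in one move are: 3.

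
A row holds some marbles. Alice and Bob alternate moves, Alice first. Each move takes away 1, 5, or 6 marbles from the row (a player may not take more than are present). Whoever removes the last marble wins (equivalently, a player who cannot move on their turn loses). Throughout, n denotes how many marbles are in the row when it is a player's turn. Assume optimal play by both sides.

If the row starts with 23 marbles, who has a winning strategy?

Positions with no move are L. A position that does have a move is losing for the player to move precisely when every available move leads to a winning position for the opponent. Fill in the labels:
n=0: no move → L
n=1: can move to 0, which is L ⇒ W
n=2: the only move is to 1(W), a W ⇒ L
n=3: can move to 2, which is L ⇒ W
n=4: the only move is to 3(W), a W ⇒ L
n=5: can move to 4, which is L ⇒ W
n=6: can move to 0, which is L ⇒ W
n=7: can move to 2, which is L ⇒ W
n=8: can move to 2, which is L ⇒ W
n=9: can move to 4, which is L ⇒ W
n=10: can move to 4, which is L ⇒ W
n=11: moves to 10(W), 6(W), 5(W); every one is W ⇒ L
n=12: can move to 11, which is L ⇒ W
n=13: moves to 12(W), 8(W), 7(W); every one is W ⇒ L
n=14: can move to 13, which is L ⇒ W
n=15: moves to 14(W), 10(W), 9(W); every one is W ⇒ L
n=16: can move to 15, which is L ⇒ W
n=17: can move to 11, which is L ⇒ W
n=18: can move to 13, which is L ⇒ W
n=19: can move to 13, which is L ⇒ W
n=20: can move to 15, which is L ⇒ W
n=21: can move to 15, which is L ⇒ W
n=22: moves to 21(W), 17(W), 16(W); every one is W ⇒ L
n=23: can move to 22, which is L ⇒ W
The starting position 23 is W: Alice should remove 1, leaving 22, handing over an L position.

Alice wins.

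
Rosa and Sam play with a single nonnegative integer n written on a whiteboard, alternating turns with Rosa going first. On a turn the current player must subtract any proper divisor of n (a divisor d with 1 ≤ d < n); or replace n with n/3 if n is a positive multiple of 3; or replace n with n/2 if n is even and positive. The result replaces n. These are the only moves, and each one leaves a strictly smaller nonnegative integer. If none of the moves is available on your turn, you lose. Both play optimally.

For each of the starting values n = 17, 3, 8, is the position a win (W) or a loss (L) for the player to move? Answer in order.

Compute win/loss labels from the base case upward. A position with no move is L. Any other position is W if it can reach an L in one move, else L.
n=0: no move → L
n=1: no move → L
n=2: →1(L), so W
n=3: →1(L), so W
n=4: →2(W), 3(W) — all W, so L
n=5: →4(L), so W
n=6: →4(L), so W
n=7: →6(W) only, which is W, so L
n=8: →4(L), so W
n=9: →3(W), 6(W), 8(W) — all W, so L
n=10: →9(L), so W
n=11: →10(W) only, which is W, so L
n=12: →4(L), so W
n=13: →12(W) only, which is W, so L
n=14: →7(L), so W
n=15: →5(W), 10(W), 12(W), 14(W) — all W, so L
n=16: →15(L), so W
n=17: →16(W) only, which is W, so L

17: L, 3: W, 8: W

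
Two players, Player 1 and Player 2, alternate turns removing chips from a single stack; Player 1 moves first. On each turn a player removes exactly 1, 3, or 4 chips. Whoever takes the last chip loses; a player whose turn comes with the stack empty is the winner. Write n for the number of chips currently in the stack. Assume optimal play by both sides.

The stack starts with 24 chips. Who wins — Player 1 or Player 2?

Player 2 wins.

Work bottom-up. With no move the player to move wins. Otherwise the position is W if at least one move leads to an L position for the opponent, and L if every move leads to a W.
n=0: no move; the opponent has just taken the last chip and therefore loses → W
n=1: L (sole option 0(W) is W)
n=2: W (go to 1, an L position)
n=3: L (options 2(W), 0(W) are all W)
n=4: W (go to 3, an L position)
n=5: W (go to 1, an L position)
n=6: W (go to 3, an L position)
n=7: W (go to 3, an L position)
n=8: L (options 7(W), 5(W), 4(W) are all W)
n=9: W (go to 8, an L position)
n=10: L (options 9(W), 7(W), 6(W) are all W)
n=11: W (go to 10, an L position)
n=12: W (go to 8, an L position)
n=13: W (go to 10, an L position)
n=14: W (go to 10, an L position)
n=15: L (options 14(W), 12(W), 11(W) are all W)
n=16: W (go to 15, an L position)
n=17: L (options 16(W), 14(W), 13(W) are all W)
n=18: W (go to 17, an L position)
n=19: W (go to 15, an L position)
n=20: W (go to 17, an L position)
n=21: W (go to 17, an L position)
n=22: L (options 21(W), 19(W), 18(W) are all W)
n=23: W (go to 22, an L position)
n=24: L (options 23(W), 21(W), 20(W) are all W)
The starting position 24 is L: whatever Player 1 does, the opponent receives a W position.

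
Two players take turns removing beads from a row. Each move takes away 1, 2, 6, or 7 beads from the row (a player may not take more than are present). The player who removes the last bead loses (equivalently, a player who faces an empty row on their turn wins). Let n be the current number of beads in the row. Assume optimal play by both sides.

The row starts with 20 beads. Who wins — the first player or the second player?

Label each position W (a win for the player to move) or L (a loss). A position with no legal move is W; any other position is W exactly when some move reaches an L, and L when every move reaches a W.
n=0: no move; the opponent has just taken the last bead and therefore loses → W
n=1: only reaches 0(W), which is W → L
n=2: reaches L-position 1 → W
n=3: reaches L-position 1 → W
n=4: only reaches 3(W), 2(W), all W → L
n=5: reaches L-position 4 → W
n=6: reaches L-position 4 → W
n=7: reaches L-position 1 → W
n=8: reaches L-position 1 → W
n=9: only reaches 8(W), 7(W), 3(W), 2(W), all W → L
n=10: reaches L-position 9 → W
n=11: reaches L-position 9 → W
n=12: only reaches 11(W), 10(W), 6(W), 5(W), all W → L
n=13: reaches L-position 12 → W
n=14: reaches L-position 12 → W
n=15: reaches L-position 9 → W
n=16: reaches L-position 9 → W
n=17: only reaches 16(W), 15(W), 11(W), 10(W), all W → L
n=18: reaches L-position 17 → W
n=19: reaches L-position 17 → W
n=20: only reaches 19(W), 18(W), 14(W), 13(W), all W → L
Every move from 20 reaches a W position, so the mover loses.

The second player wins.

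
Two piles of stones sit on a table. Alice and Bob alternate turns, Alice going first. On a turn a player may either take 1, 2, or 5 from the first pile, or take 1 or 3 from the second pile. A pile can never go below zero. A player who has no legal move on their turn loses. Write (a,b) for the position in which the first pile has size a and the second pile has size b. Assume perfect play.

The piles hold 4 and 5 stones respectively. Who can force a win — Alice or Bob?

Build the W/L table. Terminal = L. A non-terminal position is W if it has a move to some L; otherwise it is L.
No move ever increases a pile, so every position that can arise here has a ≤ 4 and b ≤ 5; it is enough to label the cells with 0 ≤ a ≤ 4 and 0 ≤ b ≤ 5.
Every move lowers a or b (never raises either), so fill the grid row by row in increasing a, and left to right within a row: each cell's successors are then already labelled.
      b=0  b=1  b=2  b=3  b=4  b=5
a=0:    L    W    L    W    L    W
a=1:    W    L    W    L    W    L
a=2:    W    W    W    W    W    W
a=3:    L    W    L    W    L    W
a=4:    W    L    W    L    W    L
Cells with no legal move (terminal, hence L): (0,0).
The remaining L cells, each justified by listing all of its moves:
(0,2): →(0,1)(W) only, which is W, so L
(0,4): →(0,3)(W), (0,1)(W) — all W, so L
(1,1): →(0,1)(W), (1,0)(W) — all W, so L
(1,3): →(0,3)(W), (1,2)(W), (1,0)(W) — all W, so L
(1,5): →(0,5)(W), (1,4)(W), (1,2)(W) — all W, so L
(3,0): →(2,0)(W), (1,0)(W) — all W, so L
(3,2): →(2,2)(W), (1,2)(W), (3,1)(W) — all W, so L
(3,4): →(2,4)(W), (1,4)(W), (3,3)(W), (3,1)(W) — all W, so L
(4,1): →(3,1)(W), (2,1)(W), (4,0)(W) — all W, so L
(4,3): →(3,3)(W), (2,3)(W), (4,2)(W), (4,0)(W) — all W, so L
(4,5): →(3,5)(W), (2,5)(W), (4,4)(W), (4,2)(W) — all W, so L
Every other cell has at least one move into one of the L cells above, so it is W.
Every move from (4,5) reaches a W position, so the mover loses.

Bob wins.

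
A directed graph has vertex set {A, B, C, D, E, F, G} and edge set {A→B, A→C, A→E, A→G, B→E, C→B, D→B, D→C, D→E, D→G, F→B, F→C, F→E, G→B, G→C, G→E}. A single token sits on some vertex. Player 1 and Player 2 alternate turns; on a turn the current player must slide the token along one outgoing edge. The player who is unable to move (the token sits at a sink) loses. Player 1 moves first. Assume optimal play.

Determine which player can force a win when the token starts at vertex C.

Player 2 wins.

Build the W/L table. Terminal = L. A non-terminal position is W if it has a move to some L; otherwise it is L.
Every edge goes from a vertex to one that appears earlier in the order E, B, C, G, A, F, D, so processing vertices in that order labels each vertex after all of its successors.
E: no outgoing edge → L
B: can move to E, which is L ⇒ W
C: the only move is to B(W), a W ⇒ L
G: can move to C, which is L ⇒ W
A: can move to C, which is L ⇒ W
F: can move to C, which is L ⇒ W
D: can move to C, which is L ⇒ W
The starting position C is L: whatever Player 1 does, the opponent receives a W position.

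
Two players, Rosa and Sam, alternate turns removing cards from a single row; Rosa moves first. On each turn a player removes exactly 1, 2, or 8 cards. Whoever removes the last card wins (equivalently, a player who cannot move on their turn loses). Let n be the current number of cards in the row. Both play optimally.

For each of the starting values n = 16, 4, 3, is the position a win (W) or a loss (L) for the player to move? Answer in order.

16: W, 4: W, 3: L

Label each position W (a win for the player to move) or L (a loss). A position with no legal move is L; any other position is W exactly when some move reaches an L, and L when every move reaches a W.
n=0: no move → L
n=1: can move to 0, which is L ⇒ W
n=2: can move to 0, which is L ⇒ W
n=3: moves to 2(W), 1(W); every one is W ⇒ L
n=4: can move to 3, which is L ⇒ W
n=5: can move to 3, which is L ⇒ W
n=6: moves to 5(W), 4(W); every one is W ⇒ L
n=7: can move to 6, which is L ⇒ W
n=8: can move to 6, which is L ⇒ W
n=9: moves to 8(W), 7(W), 1(W); every one is W ⇒ L
n=10: can move to 9, which is L ⇒ W
n=11: can move to 9, which is L ⇒ W
n=12: moves to 11(W), 10(W), 4(W); every one is W ⇒ L
n=13: can move to 12, which is L ⇒ W
n=14: can move to 12, which is L ⇒ W
n=15: moves to 14(W), 13(W), 7(W); every one is W ⇒ L
n=16: can move to 15, which is L ⇒ W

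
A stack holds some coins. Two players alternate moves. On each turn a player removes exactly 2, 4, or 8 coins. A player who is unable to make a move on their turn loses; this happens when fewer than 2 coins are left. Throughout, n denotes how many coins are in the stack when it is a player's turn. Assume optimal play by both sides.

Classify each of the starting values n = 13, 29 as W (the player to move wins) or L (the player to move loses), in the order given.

Build the W/L table. Terminal = L. A non-terminal position is W if it has a move to some L; otherwise it is L.
n=0: no move → L
n=1: no move → L
n=2: W (go to 0, an L position)
n=3: W (go to 1, an L position)
n=4: W (go to 0, an L position)
n=5: W (go to 1, an L position)
n=6: L (options 4(W), 2(W) are all W)
n=7: L (options 5(W), 3(W) are all W)
n=8: W (go to 6, an L position)
n=9: W (go to 7, an L position)
n=10: W (go to 6, an L position)
n=11: W (go to 7, an L position)
n=12: L (options 10(W), 8(W), 4(W) are all W)
n=13: L (options 11(W), 9(W), 5(W) are all W)
n=14: W (go to 12, an L position)
n=15: W (go to 13, an L position)
n=16: W (go to 12, an L position)
n=17: W (go to 13, an L position)
n=18: L (options 16(W), 14(W), 10(W) are all W)
n=19: L (options 17(W), 15(W), 11(W) are all W)
n=20: W (go to 18, an L position)
n=21: W (go to 19, an L position)
n=22: W (go to 18, an L position)
n=23: W (go to 19, an L position)
n=24: L (options 22(W), 20(W), 16(W) are all W)
n=25: L (options 23(W), 21(W), 17(W) are all W)
n=26: W (go to 24, an L position)
n=27: W (go to 25, an L position)
n=28: W (go to 24, an L position)
n=29: W (go to 25, an L position)

13: L, 29: W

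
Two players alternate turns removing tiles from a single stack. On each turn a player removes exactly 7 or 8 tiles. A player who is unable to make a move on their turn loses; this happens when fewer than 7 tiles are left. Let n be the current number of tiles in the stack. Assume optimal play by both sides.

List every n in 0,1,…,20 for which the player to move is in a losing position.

0, 1, 2, 3, 4, 5, 6, 15, 16, 17, 18, 19, 20

Positions with no move are L. A position that does have a move is losing for the player to move precisely when every available move leads to a winning position for the opponent. Fill in the labels:
n=0: no move → L
n=1: no move → L
n=2: no move → L
n=3: no move → L
n=4: no move → L
n=5: no move → L
n=6: no move → L
n=7: can move to 0, which is L ⇒ W
n=8: can move to 1, which is L ⇒ W
n=9: can move to 2, which is L ⇒ W
n=10: can move to 3, which is L ⇒ W
n=11: can move to 4, which is L ⇒ W
n=12: can move to 5, which is L ⇒ W
n=13: can move to 6, which is L ⇒ W
n=14: can move to 6, which is L ⇒ W
n=15: moves to 8(W), 7(W); every one is W ⇒ L
n=16: moves to 9(W), 8(W); every one is W ⇒ L
n=17: moves to 10(W), 9(W); every one is W ⇒ L
n=18: moves to 11(W), 10(W); every one is W ⇒ L
n=19: moves to 12(W), 11(W); every one is W ⇒ L
n=20: moves to 13(W), 12(W); every one is W ⇒ L
Reading off the rows marked L gives the requested list; there are 13 such values of n.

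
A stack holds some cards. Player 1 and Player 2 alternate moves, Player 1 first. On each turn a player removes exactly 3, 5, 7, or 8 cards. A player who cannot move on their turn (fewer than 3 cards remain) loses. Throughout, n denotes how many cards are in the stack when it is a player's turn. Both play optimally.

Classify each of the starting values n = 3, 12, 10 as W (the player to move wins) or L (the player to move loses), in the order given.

3: W, 12: L, 10: W

Build the W/L table. Terminal = L. A non-terminal position is W if it has a move to some L; otherwise it is L.
n=0: no move → L
n=1: no move → L
n=2: no move → L
n=3: W (go to 0, an L position)
n=4: W (go to 1, an L position)
n=5: W (go to 2, an L position)
n=6: W (go to 1, an L position)
n=7: W (go to 2, an L position)
n=8: W (go to 1, an L position)
n=9: W (go to 2, an L position)
n=10: W (go to 2, an L position)
n=11: L (options 8(W), 6(W), 4(W), 3(W) are all W)
n=12: L (options 9(W), 7(W), 5(W), 4(W) are all W)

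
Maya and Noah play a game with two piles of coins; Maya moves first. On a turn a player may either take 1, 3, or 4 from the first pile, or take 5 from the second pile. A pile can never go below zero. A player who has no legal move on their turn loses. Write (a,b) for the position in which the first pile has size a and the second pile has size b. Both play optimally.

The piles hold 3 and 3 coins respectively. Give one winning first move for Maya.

Move to (2,3).

Build the W/L table. Terminal = L. A non-terminal position is W if it has a move to some L; otherwise it is L.
No move ever increases a pile, so every position that can arise here has a ≤ 3 and b ≤ 3; it is enough to label the cells with 0 ≤ a ≤ 3 and 0 ≤ b ≤ 3.
Every move lowers a or b (never raises either), so fill the grid row by row in increasing a, and left to right within a row: each cell's successors are then already labelled.
      b=0  b=1  b=2  b=3
a=0:    L    L    L    L
a=1:    W    W    W    W
a=2:    L    L    L    L
a=3:    W    W    W    W
Cells with no legal move (terminal, hence L): (0,0), (0,1), (0,2), (0,3).
The remaining L cells, each justified by listing all of its moves:
(2,0): L (sole option (1,0)(W) is W)
(2,1): L (sole option (1,1)(W) is W)
(2,2): L (sole option (1,2)(W) is W)
(2,3): L (sole option (1,3)(W) is W)
Every other cell has at least one move into one of the L cells above, so it is W.
From (3,3), the L positions reachable in one move are: (2,3), (0,3). Any move reaching one of these is winning.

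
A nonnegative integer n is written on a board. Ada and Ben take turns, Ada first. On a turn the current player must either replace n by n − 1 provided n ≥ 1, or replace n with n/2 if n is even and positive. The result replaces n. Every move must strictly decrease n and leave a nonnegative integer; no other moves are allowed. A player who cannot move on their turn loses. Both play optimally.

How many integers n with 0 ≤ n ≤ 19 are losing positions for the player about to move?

Classify positions by backward induction: terminal positions (no move available) are L. From any other position, the mover wins iff some move reaches an L.
n=0: no move → L
n=1: reaches L-position 0 → W
n=2: only reaches 1(W), which is W → L
n=3: reaches L-position 2 → W
n=4: reaches L-position 2 → W
n=5: only reaches 4(W), which is W → L
n=6: reaches L-position 5 → W
n=7: only reaches 6(W), which is W → L
n=8: reaches L-position 7 → W
n=9: only reaches 8(W), which is W → L
n=10: reaches L-position 5 → W
n=11: only reaches 10(W), which is W → L
n=12: reaches L-position 11 → W
n=13: only reaches 12(W), which is W → L
n=14: reaches L-position 7 → W
n=15: only reaches 14(W), which is W → L
n=16: reaches L-position 15 → W
n=17: only reaches 16(W), which is W → L
n=18: reaches L-position 9 → W
n=19: only reaches 18(W), which is W → L
L entries with 0 ≤ n ≤ 19: n = 0, 2, 5, 7, 9, 11, 13, 15, 17, 19; that makes 10.

10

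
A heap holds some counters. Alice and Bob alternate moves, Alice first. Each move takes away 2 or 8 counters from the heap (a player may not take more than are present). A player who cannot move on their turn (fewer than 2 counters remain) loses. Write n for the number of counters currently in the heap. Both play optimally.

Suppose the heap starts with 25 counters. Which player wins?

Positions with no move are L. A position that does have a move is losing for the player to move precisely when every available move leads to a winning position for the opponent. Fill in the labels:
n=0: no move → L
n=1: no move → L
n=2: reaches L-position 0 → W
n=3: reaches L-position 1 → W
n=4: only reaches 2(W), which is W → L
n=5: only reaches 3(W), which is W → L
n=6: reaches L-position 4 → W
n=7: reaches L-position 5 → W
n=8: reaches L-position 0 → W
n=9: reaches L-position 1 → W
n=10: only reaches 8(W), 2(W), all W → L
n=11: only reaches 9(W), 3(W), all W → L
n=12: reaches L-position 10 → W
n=13: reaches L-position 11 → W
n=14: only reaches 12(W), 6(W), all W → L
n=15: only reaches 13(W), 7(W), all W → L
n=16: reaches L-position 14 → W
n=17: reaches L-position 15 → W
n=18: reaches L-position 10 → W
n=19: reaches L-position 11 → W
n=20: only reaches 18(W), 12(W), all W → L
n=21: only reaches 19(W), 13(W), all W → L
n=22: reaches L-position 20 → W
n=23: reaches L-position 21 → W
n=24: only reaches 22(W), 16(W), all W → L
n=25: only reaches 23(W), 17(W), all W → L
The starting position 25 is L: whatever Alice does, the opponent receives a W position.

Bob wins.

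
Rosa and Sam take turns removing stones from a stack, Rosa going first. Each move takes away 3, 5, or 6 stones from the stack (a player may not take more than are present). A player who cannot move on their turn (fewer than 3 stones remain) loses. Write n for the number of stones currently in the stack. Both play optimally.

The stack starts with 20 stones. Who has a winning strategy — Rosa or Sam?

Use the standard recursion: the mover loses at a terminal position; elsewhere, the mover wins exactly when some move hands the opponent an L position.
n=0: no move → L
n=1: no move → L
n=2: no move → L
n=3: →0(L), so W
n=4: →1(L), so W
n=5: →2(L), so W
n=6: →1(L), so W
n=7: →2(L), so W
n=8: →2(L), so W
n=9: →6(W), 4(W), 3(W) — all W, so L
n=10: →7(W), 5(W), 4(W) — all W, so L
n=11: →8(W), 6(W), 5(W) — all W, so L
n=12: →9(L), so W
n=13: →10(L), so W
n=14: →11(L), so W
n=15: →10(L), so W
n=16: →11(L), so W
n=17: →11(L), so W
n=18: →15(W), 13(W), 12(W) — all W, so L
n=19: →16(W), 14(W), 13(W) — all W, so L
n=20: →17(W), 15(W), 14(W) — all W, so L
The starting position 20 is L: whatever Rosa does, the opponent receives a W position.

Sam wins.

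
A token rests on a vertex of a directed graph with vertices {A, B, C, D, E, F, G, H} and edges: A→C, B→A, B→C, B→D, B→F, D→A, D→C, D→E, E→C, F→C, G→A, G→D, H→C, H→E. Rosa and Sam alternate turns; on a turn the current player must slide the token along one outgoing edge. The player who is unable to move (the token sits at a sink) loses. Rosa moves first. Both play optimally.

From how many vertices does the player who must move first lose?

Compute win/loss labels from the base case upward. A position with no move is L. Any other position is W if it can reach an L in one move, else L.
Every edge goes from a vertex to one that appears earlier in the order C, E, A, D, H, F, B, G, so processing vertices in that order labels each vertex after all of its successors.
C: no outgoing edge → L
E: W (go to C, an L position)
A: W (go to C, an L position)
D: W (go to C, an L position)
H: W (go to C, an L position)
F: W (go to C, an L position)
B: W (go to C, an L position)
G: L (options D(W), A(W) are all W)
The L vertices are C, G; that is 2 in all.

2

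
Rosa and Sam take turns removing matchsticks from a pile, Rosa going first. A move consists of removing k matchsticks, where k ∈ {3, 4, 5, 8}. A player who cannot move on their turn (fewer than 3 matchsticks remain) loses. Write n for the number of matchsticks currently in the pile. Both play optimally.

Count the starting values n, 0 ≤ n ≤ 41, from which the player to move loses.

12

Positions with no move are L. A position that does have a move is losing for the player to move precisely when every available move leads to a winning position for the opponent. Fill in the labels:
n=0: no move → L
n=1: no move → L
n=2: no move → L
n=3: can move to 0, which is L ⇒ W
n=4: can move to 1, which is L ⇒ W
n=5: can move to 2, which is L ⇒ W
n=6: can move to 2, which is L ⇒ W
n=7: can move to 2, which is L ⇒ W
n=8: can move to 0, which is L ⇒ W
n=9: can move to 1, which is L ⇒ W
n=10: can move to 2, which is L ⇒ W
n=11: moves to 8(W), 7(W), 6(W), 3(W); every one is W ⇒ L
n=12: moves to 9(W), 8(W), 7(W), 4(W); every one is W ⇒ L
n=13: moves to 10(W), 9(W), 8(W), 5(W); every one is W ⇒ L
n=14: can move to 11, which is L ⇒ W
n=15: can move to 12, which is L ⇒ W
n=16: can move to 13, which is L ⇒ W
n=17: can move to 13, which is L ⇒ W
n=18: can move to 13, which is L ⇒ W
n=19: can move to 11, which is L ⇒ W
n=20: can move to 12, which is L ⇒ W
n=21: can move to 13, which is L ⇒ W
n=22: moves to 19(W), 18(W), 17(W), 14(W); every one is W ⇒ L
n=23: moves to 20(W), 19(W), 18(W), 15(W); every one is W ⇒ L
n=24: moves to 21(W), 20(W), 19(W), 16(W); every one is W ⇒ L
n=25: can move to 22, which is L ⇒ W
n=26: can move to 23, which is L ⇒ W
n=27: can move to 24, which is L ⇒ W
n=28: can move to 24, which is L ⇒ W
n=29: can move to 24, which is L ⇒ W
n=30: can move to 22, which is L ⇒ W
n=31: can move to 23, which is L ⇒ W
n=32: can move to 24, which is L ⇒ W
n=33: moves to 30(W), 29(W), 28(W), 25(W); every one is W ⇒ L
n=34: moves to 31(W), 30(W), 29(W), 26(W); every one is W ⇒ L
n=35: moves to 32(W), 31(W), 30(W), 27(W); every one is W ⇒ L
n=36: can move to 33, which is L ⇒ W
n=37: can move to 34, which is L ⇒ W
n=38: can move to 35, which is L ⇒ W
n=39: can move to 35, which is L ⇒ W
n=40: can move to 35, which is L ⇒ W
n=41: can move to 33, which is L ⇒ W
L entries with 0 ≤ n ≤ 41: n = 0, 1, 2, 11, 12, 13, 22, 23, 24, 33, 34, 35; that makes 12.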